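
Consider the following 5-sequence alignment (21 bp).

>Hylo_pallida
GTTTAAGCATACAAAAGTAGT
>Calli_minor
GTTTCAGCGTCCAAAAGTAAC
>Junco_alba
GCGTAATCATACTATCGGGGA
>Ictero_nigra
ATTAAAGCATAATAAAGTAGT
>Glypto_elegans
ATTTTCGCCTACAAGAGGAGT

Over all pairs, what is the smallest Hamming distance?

4

Pairwise Hamming distances:
  Hylo_pallida vs Calli_minor: 5
  Hylo_pallida vs Junco_alba: 9
  Hylo_pallida vs Ictero_nigra: 4
  Hylo_pallida vs Glypto_elegans: 6
  Calli_minor vs Junco_alba: 13
  Calli_minor vs Ictero_nigra: 9
  Calli_minor vs Glypto_elegans: 9
  Junco_alba vs Ictero_nigra: 11
  Junco_alba vs Glypto_elegans: 12
  Ictero_nigra vs Glypto_elegans: 8
The smallest is 4, between Hylo_pallida and Ictero_nigra.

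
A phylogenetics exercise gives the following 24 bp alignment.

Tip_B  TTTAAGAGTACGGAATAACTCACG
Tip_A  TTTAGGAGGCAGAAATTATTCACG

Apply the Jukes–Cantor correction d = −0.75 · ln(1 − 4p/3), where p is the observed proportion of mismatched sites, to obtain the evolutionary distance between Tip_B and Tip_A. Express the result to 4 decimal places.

The sequences differ at positions 5 (A/G), 9 (T/G), 10 (A/C), 11 (C/A), 13 (G/A), 17 (A/T), 19 (C/T).
p = 7/24 = 0.291667.
d = −0.75 · ln(1 − (4/3)·0.291667) = −0.75 · ln(0.611111) = −0.75 · (-0.492477) = 0.3694.

0.3694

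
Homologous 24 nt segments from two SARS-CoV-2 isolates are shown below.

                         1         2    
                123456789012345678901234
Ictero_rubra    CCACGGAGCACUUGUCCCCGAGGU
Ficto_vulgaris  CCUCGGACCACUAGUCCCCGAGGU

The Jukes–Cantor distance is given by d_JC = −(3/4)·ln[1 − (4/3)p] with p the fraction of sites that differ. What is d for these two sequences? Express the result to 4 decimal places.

0.1367

Mismatches occur at site 3 (A↔U), site 8 (G↔C), site 13 (U↔A).
p = 3/24 = 0.125000.
d = −0.75 · ln(1 − (4/3)·0.125000) = −0.75 · ln(0.833333) = −0.75 · (-0.182322) = 0.1367.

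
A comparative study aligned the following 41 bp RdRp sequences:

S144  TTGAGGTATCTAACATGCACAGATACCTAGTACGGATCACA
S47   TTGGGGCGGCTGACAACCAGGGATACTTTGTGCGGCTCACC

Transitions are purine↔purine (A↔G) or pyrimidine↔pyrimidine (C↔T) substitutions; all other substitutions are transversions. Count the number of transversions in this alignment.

The sequences differ at positions 4 (A/G, transition), 7 (T/C, transition), 8 (A/G, transition), 9 (T/G, transversion), 12 (A/G, transition), 16 (T/A, transversion), 17 (G/C, transversion), 20 (C/G, transversion), 21 (A/G, transition), 27 (C/T, transition), 29 (A/T, transversion), 32 (A/G, transition), 36 (A/C, transversion), 41 (A/C, transversion).
Of the 14 differences, 7 transitions and 7 transversions, so the answer is 7.

7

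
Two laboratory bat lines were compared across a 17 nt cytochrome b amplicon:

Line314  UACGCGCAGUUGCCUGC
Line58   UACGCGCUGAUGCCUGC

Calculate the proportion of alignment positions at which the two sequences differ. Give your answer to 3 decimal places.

0.118

The sequences differ at positions 8 (A/U), 10 (U/A).
There are 2 differences over 17 sites, so p = 2/17 = 0.118.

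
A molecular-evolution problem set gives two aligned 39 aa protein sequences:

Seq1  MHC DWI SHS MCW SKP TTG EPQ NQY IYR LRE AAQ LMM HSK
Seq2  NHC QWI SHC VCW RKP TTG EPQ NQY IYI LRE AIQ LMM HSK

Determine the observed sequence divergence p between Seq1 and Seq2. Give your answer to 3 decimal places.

0.179

Differing sites — 1:M/N; 4:D/Q; 9:S/C; 10:M/V; 13:S/R; 27:R/I; 32:A/I.
There are 7 differences over 39 sites, so p = 7/39 = 0.179.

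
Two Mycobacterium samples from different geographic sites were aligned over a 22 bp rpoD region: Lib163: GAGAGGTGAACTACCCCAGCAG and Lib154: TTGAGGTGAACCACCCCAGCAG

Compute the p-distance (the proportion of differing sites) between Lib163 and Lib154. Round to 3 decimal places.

0.136

Mismatches occur at site 1 (G↔T), site 2 (A↔T), site 12 (T↔C).
There are 3 differences over 22 sites, so p = 3/22 = 0.136.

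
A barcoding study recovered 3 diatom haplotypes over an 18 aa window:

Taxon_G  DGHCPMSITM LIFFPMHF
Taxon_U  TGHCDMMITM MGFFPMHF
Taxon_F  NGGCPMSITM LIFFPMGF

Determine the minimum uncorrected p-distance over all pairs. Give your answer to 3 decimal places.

Pairwise Hamming distances:
  Taxon_G vs Taxon_U: 5
  Taxon_G vs Taxon_F: 3
  Taxon_U vs Taxon_F: 7
The smallest is 3 mismatches, between Taxon_G and Taxon_F; p = 3/18 = 0.167.

0.167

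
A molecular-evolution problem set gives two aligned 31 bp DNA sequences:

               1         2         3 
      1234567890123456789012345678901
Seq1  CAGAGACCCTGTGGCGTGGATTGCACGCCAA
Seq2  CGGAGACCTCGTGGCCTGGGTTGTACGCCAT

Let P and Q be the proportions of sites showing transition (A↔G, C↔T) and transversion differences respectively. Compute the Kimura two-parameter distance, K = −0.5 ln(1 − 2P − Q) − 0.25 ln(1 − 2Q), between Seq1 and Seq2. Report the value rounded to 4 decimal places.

0.2793

Mismatches occur at site 2 (A→G, transition), site 9 (C→T, transition), site 10 (T→C, transition), site 16 (G→C, transversion), site 20 (A→G, transition), site 24 (C→T, transition), site 31 (A→T, transversion).
Of the 7 differences, 5 transitions and 2 transversions over 31 sites: P = 5/31 = 0.161290, Q = 2/31 = 0.064516.
d = −0.5·ln(0.612904) − 0.25·ln(0.870968) = −0.5·(-0.489547) − 0.25·(-0.138150) = 0.2793.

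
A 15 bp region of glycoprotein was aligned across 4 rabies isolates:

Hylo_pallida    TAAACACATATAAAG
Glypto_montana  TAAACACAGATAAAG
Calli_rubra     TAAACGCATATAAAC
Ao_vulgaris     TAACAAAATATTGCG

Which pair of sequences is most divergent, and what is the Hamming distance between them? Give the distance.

Pairwise Hamming distances:
  Hylo_pallida vs Glypto_montana: 1
  Hylo_pallida vs Calli_rubra: 2
  Hylo_pallida vs Ao_vulgaris: 6
  Glypto_montana vs Calli_rubra: 3
  Glypto_montana vs Ao_vulgaris: 7
  Calli_rubra vs Ao_vulgaris: 8
The largest is 8, between Calli_rubra and Ao_vulgaris.

8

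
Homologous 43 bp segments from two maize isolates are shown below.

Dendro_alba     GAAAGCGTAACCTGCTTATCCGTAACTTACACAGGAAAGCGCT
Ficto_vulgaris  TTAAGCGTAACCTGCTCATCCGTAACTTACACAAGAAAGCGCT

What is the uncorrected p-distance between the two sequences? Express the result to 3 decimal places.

0.093

The sequences differ at positions 1 (G/T), 2 (A/T), 17 (T/C), 34 (G/A).
There are 4 differences over 43 sites, so p = 4/43 = 0.093.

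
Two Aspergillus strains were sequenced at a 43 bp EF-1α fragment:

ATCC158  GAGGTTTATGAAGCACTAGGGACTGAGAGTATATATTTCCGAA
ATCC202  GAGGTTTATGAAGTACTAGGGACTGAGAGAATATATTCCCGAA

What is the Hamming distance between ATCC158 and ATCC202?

3

Mismatches occur at site 14 (C/T), site 30 (T/A), site 38 (T/C).
That gives 3 mismatches out of 43 aligned sites, so the Hamming distance is 3.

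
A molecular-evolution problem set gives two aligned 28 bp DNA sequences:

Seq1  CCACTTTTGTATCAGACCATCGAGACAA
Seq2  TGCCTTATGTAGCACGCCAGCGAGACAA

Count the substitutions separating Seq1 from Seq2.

8

Mismatches occur at site 1 (C→T), site 2 (C→G), site 3 (A→C), site 7 (T→A), site 12 (T→G), site 15 (G→C), site 16 (A→G), site 20 (T→G).
That gives 8 mismatches out of 28 aligned sites, so the Hamming distance is 8.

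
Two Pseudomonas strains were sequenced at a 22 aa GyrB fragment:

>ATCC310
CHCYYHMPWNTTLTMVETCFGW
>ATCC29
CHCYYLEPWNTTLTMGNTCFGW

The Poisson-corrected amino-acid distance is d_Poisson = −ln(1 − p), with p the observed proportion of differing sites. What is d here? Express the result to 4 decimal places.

0.2007

Differing sites — 6:H/L; 7:M/E; 16:V/G; 17:E/N.
p = 4/22 = 0.181818.
d = −ln(1 − 0.181818) = −ln(0.818182) = 0.2007.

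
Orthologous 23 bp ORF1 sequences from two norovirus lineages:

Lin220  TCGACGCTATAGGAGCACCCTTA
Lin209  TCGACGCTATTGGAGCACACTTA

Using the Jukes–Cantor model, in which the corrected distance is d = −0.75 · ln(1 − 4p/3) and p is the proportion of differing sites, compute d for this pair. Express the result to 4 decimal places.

Mismatches occur at site 11 (A↔T), site 19 (C↔A).
p = 2/23 = 0.086957.
d = −0.75 · ln(1 − (4/3)·0.086957) = −0.75 · ln(0.884057) = −0.75 · (-0.123234) = 0.0924.

0.0924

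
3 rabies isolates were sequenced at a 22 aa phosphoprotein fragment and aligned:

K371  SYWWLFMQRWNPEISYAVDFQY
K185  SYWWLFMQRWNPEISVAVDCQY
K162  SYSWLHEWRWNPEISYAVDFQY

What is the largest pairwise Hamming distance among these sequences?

Pairwise Hamming distances:
  K371 vs K185: 2
  K371 vs K162: 4
  K185 vs K162: 6
The largest is 6, between K185 and K162.

6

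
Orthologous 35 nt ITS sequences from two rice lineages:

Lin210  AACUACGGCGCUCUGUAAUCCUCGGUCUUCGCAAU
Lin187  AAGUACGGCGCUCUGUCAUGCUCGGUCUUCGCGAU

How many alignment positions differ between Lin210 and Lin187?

4

The sequences differ at positions 3 (C/G), 17 (A/C), 20 (C/G), 33 (A/G).
That gives 4 mismatches out of 35 aligned sites, so the Hamming distance is 4.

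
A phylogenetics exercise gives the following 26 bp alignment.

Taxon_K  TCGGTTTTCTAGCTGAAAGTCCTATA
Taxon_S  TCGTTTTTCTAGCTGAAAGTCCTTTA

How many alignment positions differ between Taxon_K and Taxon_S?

The sequences differ at positions 4 (G/T), 24 (A/T).
That gives 2 mismatches out of 26 aligned sites, so the Hamming distance is 2.

2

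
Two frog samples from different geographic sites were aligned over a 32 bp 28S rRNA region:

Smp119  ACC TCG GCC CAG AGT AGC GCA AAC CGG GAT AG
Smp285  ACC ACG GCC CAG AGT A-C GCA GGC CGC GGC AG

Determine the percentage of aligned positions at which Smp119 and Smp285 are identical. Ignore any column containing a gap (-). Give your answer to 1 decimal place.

Excluding the 1 gap column leaves 31 comparable sites.
Differing sites — 4:T/A; 22:A/G; 23:A/G; 27:G/C; 29:A/G; 30:T/C.
25 of the 31 comparable sites match, so the percent identity is 25/31 × 100 = 80.6%.

80.6%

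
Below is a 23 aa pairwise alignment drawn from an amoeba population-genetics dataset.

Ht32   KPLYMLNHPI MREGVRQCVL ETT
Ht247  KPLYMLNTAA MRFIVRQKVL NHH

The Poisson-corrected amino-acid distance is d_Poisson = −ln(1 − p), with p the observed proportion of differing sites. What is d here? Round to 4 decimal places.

0.4964

Mismatches occur at site 8 (H/T), site 9 (P/A), site 10 (I/A), site 13 (E/F), site 14 (G/I), site 18 (C/K), site 21 (E/N), site 22 (T/H), site 23 (T/H).
p = 9/23 = 0.391304.
d = −ln(1 − 0.391304) = −ln(0.608696) = 0.4964.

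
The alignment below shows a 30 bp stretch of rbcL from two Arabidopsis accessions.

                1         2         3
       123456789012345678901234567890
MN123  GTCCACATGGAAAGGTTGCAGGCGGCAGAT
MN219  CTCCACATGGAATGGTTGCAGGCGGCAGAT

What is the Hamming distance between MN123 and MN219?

Mismatches occur at site 1 (G↔C), site 13 (A↔T).
That gives 2 mismatches out of 30 aligned sites, so the Hamming distance is 2.

2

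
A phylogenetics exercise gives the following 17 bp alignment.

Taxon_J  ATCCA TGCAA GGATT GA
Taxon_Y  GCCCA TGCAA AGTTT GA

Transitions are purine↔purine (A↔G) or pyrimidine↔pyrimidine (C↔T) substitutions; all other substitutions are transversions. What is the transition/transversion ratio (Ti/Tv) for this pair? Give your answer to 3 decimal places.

3.000

Mismatches occur at site 1 (A↔G, transition), site 2 (T↔C, transition), site 11 (G↔A, transition), site 13 (A↔T, transversion).
Of the 4 differences, 3 transitions and 1 transversion, so Ti/Tv = 3/1 = 3.000.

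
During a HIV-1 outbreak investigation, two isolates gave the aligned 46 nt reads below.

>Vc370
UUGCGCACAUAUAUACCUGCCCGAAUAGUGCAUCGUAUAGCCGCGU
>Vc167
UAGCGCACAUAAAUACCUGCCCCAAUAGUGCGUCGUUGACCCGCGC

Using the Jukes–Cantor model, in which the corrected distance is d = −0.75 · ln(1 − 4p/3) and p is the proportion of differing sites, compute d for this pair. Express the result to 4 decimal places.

0.1979

The sequences differ at positions 2 (U/A), 12 (U/A), 23 (G/C), 32 (A/G), 37 (A/U), 38 (U/G), 40 (G/C), 46 (U/C).
p = 8/46 = 0.173913.
d = −0.75 · ln(1 − (4/3)·0.173913) = −0.75 · ln(0.768116) = −0.75 · (-0.263815) = 0.1979.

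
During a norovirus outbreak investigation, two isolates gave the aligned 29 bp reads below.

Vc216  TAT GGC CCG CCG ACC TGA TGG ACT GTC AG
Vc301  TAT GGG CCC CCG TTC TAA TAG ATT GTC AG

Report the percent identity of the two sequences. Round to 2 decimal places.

75.86%

Differing sites — 6:C/G; 9:G/C; 13:A/T; 14:C/T; 17:G/A; 20:G/A; 23:C/T.
22 of the 29 sites match, so the percent identity is 22/29 × 100 = 75.86%.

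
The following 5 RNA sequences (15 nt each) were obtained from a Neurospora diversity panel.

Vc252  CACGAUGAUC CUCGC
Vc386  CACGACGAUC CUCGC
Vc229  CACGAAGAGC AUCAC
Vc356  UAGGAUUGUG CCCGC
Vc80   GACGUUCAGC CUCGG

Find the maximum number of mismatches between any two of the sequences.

10

Pairwise Hamming distances:
  Vc252 vs Vc386: 1
  Vc252 vs Vc229: 4
  Vc252 vs Vc356: 6
  Vc252 vs Vc80: 5
  Vc386 vs Vc229: 4
  Vc386 vs Vc356: 7
  Vc386 vs Vc80: 6
  Vc229 vs Vc356: 10
  Vc229 vs Vc80: 7
  Vc356 vs Vc80: 9
The largest is 10, between Vc229 and Vc356.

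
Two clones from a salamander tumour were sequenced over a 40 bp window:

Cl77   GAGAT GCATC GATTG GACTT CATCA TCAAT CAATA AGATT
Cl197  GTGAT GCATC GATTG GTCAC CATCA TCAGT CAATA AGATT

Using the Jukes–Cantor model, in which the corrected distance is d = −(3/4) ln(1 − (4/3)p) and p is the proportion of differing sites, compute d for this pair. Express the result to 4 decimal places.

0.1367

Differing sites — 2:A/T; 17:A/T; 19:T/A; 20:T/C; 29:A/G.
p = 5/40 = 0.125000.
d = −0.75 · ln(1 − (4/3)·0.125000) = −0.75 · ln(0.833333) = −0.75 · (-0.182322) = 0.1367.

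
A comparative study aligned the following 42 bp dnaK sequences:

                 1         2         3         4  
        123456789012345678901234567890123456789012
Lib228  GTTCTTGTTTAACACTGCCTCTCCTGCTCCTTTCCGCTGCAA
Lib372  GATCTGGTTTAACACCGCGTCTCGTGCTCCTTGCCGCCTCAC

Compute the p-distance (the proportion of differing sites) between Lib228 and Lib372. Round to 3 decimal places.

0.214

Differing sites — 2:T/A; 6:T/G; 16:T/C; 19:C/G; 24:C/G; 33:T/G; 38:T/C; 39:G/T; 42:A/C.
There are 9 differences over 42 sites, so p = 9/42 = 0.214.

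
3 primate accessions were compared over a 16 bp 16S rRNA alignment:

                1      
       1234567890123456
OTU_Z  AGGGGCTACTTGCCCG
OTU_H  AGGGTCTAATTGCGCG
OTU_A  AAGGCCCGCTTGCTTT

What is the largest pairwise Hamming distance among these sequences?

8

Pairwise Hamming distances:
  OTU_Z vs OTU_H: 3
  OTU_Z vs OTU_A: 7
  OTU_H vs OTU_A: 8
The largest is 8, between OTU_H and OTU_A.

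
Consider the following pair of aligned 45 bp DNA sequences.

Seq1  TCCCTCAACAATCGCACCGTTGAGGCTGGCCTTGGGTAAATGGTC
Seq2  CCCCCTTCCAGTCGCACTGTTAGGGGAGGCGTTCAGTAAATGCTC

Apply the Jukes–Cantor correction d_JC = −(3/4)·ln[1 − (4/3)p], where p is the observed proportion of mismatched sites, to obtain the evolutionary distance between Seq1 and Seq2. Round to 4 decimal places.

0.4408

Mismatches occur at site 1 (T/C), site 5 (T/C), site 6 (C/T), site 7 (A/T), site 8 (A/C), site 11 (A/G), site 18 (C/T), site 22 (G/A), site 23 (A/G), site 26 (C/G), site 27 (T/A), site 31 (C/G), site 34 (G/C), site 35 (G/A), site 43 (G/C).
p = 15/45 = 0.333333.
d = −0.75 · ln(1 − (4/3)·0.333333) = −0.75 · ln(0.555556) = −0.75 · (-0.587786) = 0.4408.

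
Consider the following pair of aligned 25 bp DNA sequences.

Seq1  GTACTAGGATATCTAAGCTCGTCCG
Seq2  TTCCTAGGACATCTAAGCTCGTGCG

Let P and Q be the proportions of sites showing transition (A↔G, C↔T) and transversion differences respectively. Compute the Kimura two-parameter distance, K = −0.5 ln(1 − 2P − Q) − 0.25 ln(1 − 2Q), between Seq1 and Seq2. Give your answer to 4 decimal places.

Mismatches occur at site 1 (G↔T, transversion), site 3 (A↔C, transversion), site 10 (T↔C, transition), site 23 (C↔G, transversion).
Of the 4 differences, 1 transition and 3 transversions over 25 sites: P = 1/25 = 0.040000, Q = 3/25 = 0.120000.
d = −0.5·ln(0.800000) − 0.25·ln(0.760000) = −0.5·(-0.223144) − 0.25·(-0.274437) = 0.1802.

0.1802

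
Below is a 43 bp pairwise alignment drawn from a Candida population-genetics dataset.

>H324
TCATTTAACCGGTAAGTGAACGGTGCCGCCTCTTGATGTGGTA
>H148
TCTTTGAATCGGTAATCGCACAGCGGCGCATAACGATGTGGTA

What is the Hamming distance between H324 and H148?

The sequences differ at positions 3 (A/T), 6 (T/G), 9 (C/T), 16 (G/T), 17 (T/C), 19 (A/C), 22 (G/A), 24 (T/C), 26 (C/G), 30 (C/A), 32 (C/A), 33 (T/A), 34 (T/C).
That gives 13 mismatches out of 43 aligned sites, so the Hamming distance is 13.

13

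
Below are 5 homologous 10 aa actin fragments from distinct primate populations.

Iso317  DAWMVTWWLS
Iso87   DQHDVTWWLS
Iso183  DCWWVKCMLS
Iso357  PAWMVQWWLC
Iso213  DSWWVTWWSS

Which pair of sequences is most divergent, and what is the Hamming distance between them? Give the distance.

Pairwise Hamming distances:
  Iso317 vs Iso87: 3
  Iso317 vs Iso183: 5
  Iso317 vs Iso357: 3
  Iso317 vs Iso213: 3
  Iso87 vs Iso183: 6
  Iso87 vs Iso357: 6
  Iso87 vs Iso213: 4
  Iso183 vs Iso357: 7
  Iso183 vs Iso213: 5
  Iso357 vs Iso213: 6
The largest is 7, between Iso183 and Iso357.

7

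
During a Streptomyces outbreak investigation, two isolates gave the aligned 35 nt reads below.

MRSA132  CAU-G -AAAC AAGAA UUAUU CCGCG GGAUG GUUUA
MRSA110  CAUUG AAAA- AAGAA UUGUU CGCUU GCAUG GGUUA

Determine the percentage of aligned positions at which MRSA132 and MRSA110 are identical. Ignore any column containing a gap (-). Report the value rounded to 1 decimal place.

Excluding the 3 gap columns leaves 32 comparable sites.
The sequences differ at positions 18 (A/G), 22 (C/G), 23 (G/C), 24 (C/U), 25 (G/U), 27 (G/C), 32 (U/G).
25 of the 32 comparable sites match, so the percent identity is 25/32 × 100 = 78.1%.

78.1%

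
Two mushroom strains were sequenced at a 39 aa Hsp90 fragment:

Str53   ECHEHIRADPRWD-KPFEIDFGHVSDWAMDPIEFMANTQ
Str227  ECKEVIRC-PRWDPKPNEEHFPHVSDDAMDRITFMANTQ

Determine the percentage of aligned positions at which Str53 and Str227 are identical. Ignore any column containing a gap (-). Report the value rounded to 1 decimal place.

Excluding the 2 gap columns leaves 37 comparable sites.
The sequences differ at positions 3 (H/K), 5 (H/V), 8 (A/C), 17 (F/N), 19 (I/E), 20 (D/H), 22 (G/P), 27 (W/D), 31 (P/R), 33 (E/T).
27 of the 37 comparable sites match, so the percent identity is 27/37 × 100 = 73.0%.

73.0%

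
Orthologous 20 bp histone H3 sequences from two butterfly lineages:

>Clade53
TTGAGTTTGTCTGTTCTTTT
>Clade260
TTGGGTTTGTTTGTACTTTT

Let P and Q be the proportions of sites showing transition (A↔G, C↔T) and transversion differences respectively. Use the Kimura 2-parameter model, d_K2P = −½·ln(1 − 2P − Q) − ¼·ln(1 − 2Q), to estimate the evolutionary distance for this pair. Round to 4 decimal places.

The sequences differ at positions 4 (A/G, transition), 11 (C/T, transition), 15 (T/A, transversion).
Of the 3 differences, 2 transitions and 1 transversion over 20 sites: P = 2/20 = 0.100000, Q = 1/20 = 0.050000.
d = −0.5·ln(0.750000) − 0.25·ln(0.900000) = −0.5·(-0.287682) − 0.25·(-0.105361) = 0.1702.

0.1702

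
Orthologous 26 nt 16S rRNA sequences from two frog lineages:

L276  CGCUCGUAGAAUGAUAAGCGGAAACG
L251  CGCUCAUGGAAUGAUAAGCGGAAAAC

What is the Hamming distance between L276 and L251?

4

The sequences differ at positions 6 (G/A), 8 (A/G), 25 (C/A), 26 (G/C).
That gives 4 mismatches out of 26 aligned sites, so the Hamming distance is 4.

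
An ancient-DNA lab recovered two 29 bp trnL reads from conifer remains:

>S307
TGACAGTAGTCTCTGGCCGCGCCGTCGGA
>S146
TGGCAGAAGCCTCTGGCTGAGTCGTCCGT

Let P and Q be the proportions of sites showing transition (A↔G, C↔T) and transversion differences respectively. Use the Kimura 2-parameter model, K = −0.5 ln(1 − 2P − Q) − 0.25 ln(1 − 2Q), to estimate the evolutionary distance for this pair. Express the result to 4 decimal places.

The sequences differ at positions 3 (A/G, transition), 7 (T/A, transversion), 10 (T/C, transition), 18 (C/T, transition), 20 (C/A, transversion), 22 (C/T, transition), 27 (G/C, transversion), 29 (A/T, transversion).
Of the 8 differences, 4 transitions and 4 transversions over 29 sites: P = 4/29 = 0.137931, Q = 4/29 = 0.137931.
d = −0.5·ln(0.586207) − 0.25·ln(0.724138) = −0.5·(-0.534082) − 0.25·(-0.322773) = 0.3477.

0.3477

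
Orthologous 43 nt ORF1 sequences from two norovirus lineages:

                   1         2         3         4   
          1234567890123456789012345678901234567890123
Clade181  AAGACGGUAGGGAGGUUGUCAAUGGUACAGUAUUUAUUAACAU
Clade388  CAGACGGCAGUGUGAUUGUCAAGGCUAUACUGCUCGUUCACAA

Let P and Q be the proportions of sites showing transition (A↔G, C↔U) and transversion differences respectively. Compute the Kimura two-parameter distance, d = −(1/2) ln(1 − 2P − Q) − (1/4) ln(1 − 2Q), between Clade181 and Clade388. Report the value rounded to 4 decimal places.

The sequences differ at positions 1 (A/C, transversion), 8 (U/C, transition), 11 (G/U, transversion), 13 (A/U, transversion), 15 (G/A, transition), 23 (U/G, transversion), 25 (G/C, transversion), 28 (C/U, transition), 30 (G/C, transversion), 32 (A/G, transition), 33 (U/C, transition), 35 (U/C, transition), 36 (A/G, transition), 39 (A/C, transversion), 43 (U/A, transversion).
Of the 15 differences, 7 transitions and 8 transversions over 43 sites: P = 7/43 = 0.162791, Q = 8/43 = 0.186047.
d = −0.5·ln(0.488371) − 0.25·ln(0.627906) = −0.5·(-0.716680) − 0.25·(-0.465365) = 0.4747.

0.4747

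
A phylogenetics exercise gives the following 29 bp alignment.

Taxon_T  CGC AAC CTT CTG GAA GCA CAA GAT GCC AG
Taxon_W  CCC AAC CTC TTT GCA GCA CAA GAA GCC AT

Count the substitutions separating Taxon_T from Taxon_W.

Differing sites — 2:G/C; 9:T/C; 10:C/T; 12:G/T; 14:A/C; 24:T/A; 29:G/T.
That gives 7 mismatches out of 29 aligned sites, so the Hamming distance is 7.

7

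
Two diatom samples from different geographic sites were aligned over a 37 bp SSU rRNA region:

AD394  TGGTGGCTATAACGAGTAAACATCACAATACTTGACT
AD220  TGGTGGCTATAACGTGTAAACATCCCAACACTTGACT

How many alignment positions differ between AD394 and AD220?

3

Mismatches occur at site 15 (A→T), site 25 (A→C), site 29 (T→C).
That gives 3 mismatches out of 37 aligned sites, so the Hamming distance is 3.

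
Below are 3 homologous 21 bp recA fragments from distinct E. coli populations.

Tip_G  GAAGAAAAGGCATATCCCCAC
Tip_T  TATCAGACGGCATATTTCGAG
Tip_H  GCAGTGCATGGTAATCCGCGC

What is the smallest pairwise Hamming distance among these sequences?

9

Pairwise Hamming distances:
  Tip_G vs Tip_T: 9
  Tip_G vs Tip_H: 10
  Tip_T vs Tip_H: 17
The smallest is 9, between Tip_G and Tip_T.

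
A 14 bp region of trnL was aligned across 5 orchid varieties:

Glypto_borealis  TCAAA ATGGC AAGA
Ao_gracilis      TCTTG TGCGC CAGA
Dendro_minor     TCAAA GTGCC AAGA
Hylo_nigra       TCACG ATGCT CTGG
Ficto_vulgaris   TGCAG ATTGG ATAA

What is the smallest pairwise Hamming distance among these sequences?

2

Pairwise Hamming distances:
  Glypto_borealis vs Ao_gracilis: 7
  Glypto_borealis vs Dendro_minor: 2
  Glypto_borealis vs Hylo_nigra: 7
  Glypto_borealis vs Ficto_vulgaris: 7
  Ao_gracilis vs Dendro_minor: 8
  Ao_gracilis vs Hylo_nigra: 9
  Ao_gracilis vs Ficto_vulgaris: 10
  Dendro_minor vs Hylo_nigra: 7
  Dendro_minor vs Ficto_vulgaris: 9
  Hylo_nigra vs Ficto_vulgaris: 9
The smallest is 2, between Glypto_borealis and Dendro_minor.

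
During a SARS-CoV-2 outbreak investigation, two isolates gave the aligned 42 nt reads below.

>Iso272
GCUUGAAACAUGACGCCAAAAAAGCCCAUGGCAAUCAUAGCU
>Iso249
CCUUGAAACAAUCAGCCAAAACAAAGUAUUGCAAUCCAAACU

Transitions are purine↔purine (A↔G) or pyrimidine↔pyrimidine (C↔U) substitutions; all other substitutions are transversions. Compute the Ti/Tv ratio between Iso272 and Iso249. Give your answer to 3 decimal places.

The sequences differ at positions 1 (G/C, transversion), 11 (U/A, transversion), 12 (G/U, transversion), 13 (A/C, transversion), 14 (C/A, transversion), 22 (A/C, transversion), 24 (G/A, transition), 25 (C/A, transversion), 26 (C/G, transversion), 27 (C/U, transition), 30 (G/U, transversion), 37 (A/C, transversion), 38 (U/A, transversion), 40 (G/A, transition).
Of the 14 differences, 3 transitions and 11 transversions, so Ti/Tv = 3/11 = 0.273.

0.273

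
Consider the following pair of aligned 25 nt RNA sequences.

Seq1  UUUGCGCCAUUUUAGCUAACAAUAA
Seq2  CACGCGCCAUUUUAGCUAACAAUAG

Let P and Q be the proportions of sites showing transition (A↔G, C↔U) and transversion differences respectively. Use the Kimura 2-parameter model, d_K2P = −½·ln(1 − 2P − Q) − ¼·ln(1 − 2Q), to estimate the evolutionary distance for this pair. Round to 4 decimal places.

The sequences differ at positions 1 (U/C, transition), 2 (U/A, transversion), 3 (U/C, transition), 25 (A/G, transition).
Of the 4 differences, 3 transitions and 1 transversion over 25 sites: P = 3/25 = 0.120000, Q = 1/25 = 0.040000.
d = −0.5·ln(0.720000) − 0.25·ln(0.920000) = −0.5·(-0.328504) − 0.25·(-0.083382) = 0.1851.

0.1851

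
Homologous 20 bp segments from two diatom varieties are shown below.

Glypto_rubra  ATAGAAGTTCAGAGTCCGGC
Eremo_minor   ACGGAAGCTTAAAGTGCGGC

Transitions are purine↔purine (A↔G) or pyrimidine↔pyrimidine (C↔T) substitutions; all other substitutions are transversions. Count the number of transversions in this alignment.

1

The sequences differ at positions 2 (T/C, transition), 3 (A/G, transition), 8 (T/C, transition), 10 (C/T, transition), 12 (G/A, transition), 16 (C/G, transversion).
Of the 6 differences, 5 transitions and 1 transversion, so the answer is 1.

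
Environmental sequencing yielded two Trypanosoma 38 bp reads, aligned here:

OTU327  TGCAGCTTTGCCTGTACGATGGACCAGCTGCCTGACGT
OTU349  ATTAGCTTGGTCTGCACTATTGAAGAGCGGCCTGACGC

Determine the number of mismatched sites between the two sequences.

12

Differing sites — 1:T/A; 2:G/T; 3:C/T; 9:T/G; 11:C/T; 15:T/C; 18:G/T; 21:G/T; 24:C/A; 25:C/G; 29:T/G; 38:T/C.
That gives 12 mismatches out of 38 aligned sites, so the Hamming distance is 12.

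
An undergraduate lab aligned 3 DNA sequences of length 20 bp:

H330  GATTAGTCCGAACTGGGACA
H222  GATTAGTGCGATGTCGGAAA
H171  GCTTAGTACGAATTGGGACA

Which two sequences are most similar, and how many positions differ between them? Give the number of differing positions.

Pairwise Hamming distances:
  H330 vs H222: 5
  H330 vs H171: 3
  H222 vs H171: 6
The smallest is 3, between H330 and H171.

3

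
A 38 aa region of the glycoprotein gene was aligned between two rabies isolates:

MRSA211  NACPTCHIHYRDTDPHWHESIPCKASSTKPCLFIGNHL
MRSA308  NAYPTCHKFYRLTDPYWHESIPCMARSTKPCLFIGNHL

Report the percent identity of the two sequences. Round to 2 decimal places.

81.58%

The sequences differ at positions 3 (C/Y), 8 (I/K), 9 (H/F), 12 (D/L), 16 (H/Y), 24 (K/M), 26 (S/R).
31 of the 38 sites match, so the percent identity is 31/38 × 100 = 81.58%.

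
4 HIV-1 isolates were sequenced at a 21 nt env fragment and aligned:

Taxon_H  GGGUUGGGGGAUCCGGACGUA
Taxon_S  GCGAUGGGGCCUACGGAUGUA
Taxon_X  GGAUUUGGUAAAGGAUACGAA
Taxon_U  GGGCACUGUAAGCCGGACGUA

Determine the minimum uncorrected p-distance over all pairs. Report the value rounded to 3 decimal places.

Pairwise Hamming distances:
  Taxon_H vs Taxon_S: 6
  Taxon_H vs Taxon_X: 10
  Taxon_H vs Taxon_U: 7
  Taxon_S vs Taxon_X: 14
  Taxon_S vs Taxon_U: 11
  Taxon_X vs Taxon_U: 11
The smallest is 6 mismatches, between Taxon_H and Taxon_S; p = 6/21 = 0.286.

0.286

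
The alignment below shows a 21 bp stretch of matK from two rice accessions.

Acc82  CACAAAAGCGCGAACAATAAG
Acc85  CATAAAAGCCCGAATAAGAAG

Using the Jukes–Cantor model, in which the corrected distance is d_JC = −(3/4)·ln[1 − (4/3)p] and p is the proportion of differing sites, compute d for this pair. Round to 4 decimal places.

The sequences differ at positions 3 (C/T), 10 (G/C), 15 (C/T), 18 (T/G).
p = 4/21 = 0.190476.
d = −0.75 · ln(1 − (4/3)·0.190476) = −0.75 · ln(0.746032) = −0.75 · (-0.292987) = 0.2197.

0.2197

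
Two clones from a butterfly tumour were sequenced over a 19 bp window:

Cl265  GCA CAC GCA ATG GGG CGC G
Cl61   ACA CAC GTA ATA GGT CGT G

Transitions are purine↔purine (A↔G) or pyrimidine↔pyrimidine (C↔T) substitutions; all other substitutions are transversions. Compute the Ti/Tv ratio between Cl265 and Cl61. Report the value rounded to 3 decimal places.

Differing sites — 1:G/A (Ti); 8:C/T (Ti); 12:G/A (Ti); 15:G/T (Tv); 18:C/T (Ti).
Of the 5 differences, 4 transitions and 1 transversion, so Ti/Tv = 4/1 = 4.000.

4.000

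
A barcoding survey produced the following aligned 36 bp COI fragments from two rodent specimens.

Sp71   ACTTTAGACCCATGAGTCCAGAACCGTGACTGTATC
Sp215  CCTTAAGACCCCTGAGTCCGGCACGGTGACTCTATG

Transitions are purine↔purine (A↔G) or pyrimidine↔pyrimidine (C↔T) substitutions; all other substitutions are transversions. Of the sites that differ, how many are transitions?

Differing sites — 1:A/C (Tv); 5:T/A (Tv); 12:A/C (Tv); 20:A/G (Ti); 22:A/C (Tv); 25:C/G (Tv); 32:G/C (Tv); 36:C/G (Tv).
Of the 8 differences, 1 transition and 7 transversions, so the answer is 1.

1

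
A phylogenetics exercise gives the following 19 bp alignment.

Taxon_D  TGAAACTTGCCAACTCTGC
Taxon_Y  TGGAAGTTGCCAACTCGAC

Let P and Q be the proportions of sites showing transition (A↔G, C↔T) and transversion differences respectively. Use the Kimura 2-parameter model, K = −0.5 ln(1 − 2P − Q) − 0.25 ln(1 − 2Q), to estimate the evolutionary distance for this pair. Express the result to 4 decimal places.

Mismatches occur at site 3 (A/G, transition), site 6 (C/G, transversion), site 17 (T/G, transversion), site 18 (G/A, transition).
Of the 4 differences, 2 transitions and 2 transversions over 19 sites: P = 2/19 = 0.105263, Q = 2/19 = 0.105263.
d = −0.5·ln(0.684211) − 0.25·ln(0.789474) = −0.5·(-0.379489) − 0.25·(-0.236388) = 0.2488.

0.2488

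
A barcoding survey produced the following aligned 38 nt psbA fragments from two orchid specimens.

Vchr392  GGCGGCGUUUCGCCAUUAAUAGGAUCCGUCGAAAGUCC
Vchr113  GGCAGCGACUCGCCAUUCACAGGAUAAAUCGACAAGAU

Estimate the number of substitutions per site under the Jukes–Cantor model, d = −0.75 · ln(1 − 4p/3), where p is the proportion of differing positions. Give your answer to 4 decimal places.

The sequences differ at positions 4 (G/A), 8 (U/A), 9 (U/C), 18 (A/C), 20 (U/C), 26 (C/A), 27 (C/A), 28 (G/A), 33 (A/C), 35 (G/A), 36 (U/G), 37 (C/A), 38 (C/U).
p = 13/38 = 0.342105.
d = −0.75 · ln(1 − (4/3)·0.342105) = −0.75 · ln(0.543860) = −0.75 · (-0.609063) = 0.4568.

0.4568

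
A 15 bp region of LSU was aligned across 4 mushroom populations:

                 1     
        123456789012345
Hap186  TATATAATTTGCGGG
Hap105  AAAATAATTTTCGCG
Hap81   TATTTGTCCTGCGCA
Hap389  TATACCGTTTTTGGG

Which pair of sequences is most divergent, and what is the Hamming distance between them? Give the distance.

10

Pairwise Hamming distances:
  Hap186 vs Hap105: 4
  Hap186 vs Hap81: 7
  Hap186 vs Hap389: 5
  Hap105 vs Hap81: 9
  Hap105 vs Hap389: 7
  Hap81 vs Hap389: 10
The largest is 10, between Hap81 and Hap389.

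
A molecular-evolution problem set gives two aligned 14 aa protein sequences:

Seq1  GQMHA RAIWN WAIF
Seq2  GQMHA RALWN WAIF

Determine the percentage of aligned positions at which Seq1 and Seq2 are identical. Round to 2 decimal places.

A single mismatch occurs at site 8 (I/L).
13 of the 14 sites match, so the percent identity is 13/14 × 100 = 92.86%.

92.86%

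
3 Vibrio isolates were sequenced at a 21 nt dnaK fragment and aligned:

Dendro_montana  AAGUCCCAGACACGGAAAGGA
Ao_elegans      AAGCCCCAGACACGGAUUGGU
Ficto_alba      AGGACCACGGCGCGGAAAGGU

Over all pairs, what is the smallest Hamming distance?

4

Pairwise Hamming distances:
  Dendro_montana vs Ao_elegans: 4
  Dendro_montana vs Ficto_alba: 7
  Ao_elegans vs Ficto_alba: 8
The smallest is 4, between Dendro_montana and Ao_elegans.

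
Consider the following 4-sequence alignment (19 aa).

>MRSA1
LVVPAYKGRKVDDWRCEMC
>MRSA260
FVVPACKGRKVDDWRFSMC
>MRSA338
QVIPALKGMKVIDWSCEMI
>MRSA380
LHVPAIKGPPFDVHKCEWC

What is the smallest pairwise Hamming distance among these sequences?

Pairwise Hamming distances:
  MRSA1 vs MRSA260: 4
  MRSA1 vs MRSA338: 7
  MRSA1 vs MRSA380: 9
  MRSA260 vs MRSA338: 9
  MRSA260 vs MRSA380: 12
  MRSA338 vs MRSA380: 13
The smallest is 4, between MRSA1 and MRSA260.

4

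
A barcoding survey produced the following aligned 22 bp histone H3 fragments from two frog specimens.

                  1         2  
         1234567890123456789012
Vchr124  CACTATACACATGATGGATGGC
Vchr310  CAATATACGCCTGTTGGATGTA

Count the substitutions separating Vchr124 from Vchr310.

Mismatches occur at site 3 (C→A), site 9 (A→G), site 11 (A→C), site 14 (A→T), site 21 (G→T), site 22 (C→A).
That gives 6 mismatches out of 22 aligned sites, so the Hamming distance is 6.

6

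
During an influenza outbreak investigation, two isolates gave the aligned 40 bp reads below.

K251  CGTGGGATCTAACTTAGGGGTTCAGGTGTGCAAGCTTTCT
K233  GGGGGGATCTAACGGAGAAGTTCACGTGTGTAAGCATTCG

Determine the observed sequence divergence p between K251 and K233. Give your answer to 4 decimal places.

0.2500

The sequences differ at positions 1 (C/G), 3 (T/G), 14 (T/G), 15 (T/G), 18 (G/A), 19 (G/A), 25 (G/C), 31 (C/T), 36 (T/A), 40 (T/G).
There are 10 differences over 40 sites, so p = 10/40 = 0.2500.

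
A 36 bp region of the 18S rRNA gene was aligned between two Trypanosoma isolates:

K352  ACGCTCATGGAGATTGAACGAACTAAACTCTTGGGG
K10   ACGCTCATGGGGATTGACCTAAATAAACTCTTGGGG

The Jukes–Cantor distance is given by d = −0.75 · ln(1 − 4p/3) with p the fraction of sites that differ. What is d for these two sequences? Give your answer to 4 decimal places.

The sequences differ at positions 11 (A/G), 18 (A/C), 20 (G/T), 23 (C/A).
p = 4/36 = 0.111111.
d = −0.75 · ln(1 − (4/3)·0.111111) = −0.75 · ln(0.851852) = −0.75 · (-0.160342) = 0.1203.

0.1203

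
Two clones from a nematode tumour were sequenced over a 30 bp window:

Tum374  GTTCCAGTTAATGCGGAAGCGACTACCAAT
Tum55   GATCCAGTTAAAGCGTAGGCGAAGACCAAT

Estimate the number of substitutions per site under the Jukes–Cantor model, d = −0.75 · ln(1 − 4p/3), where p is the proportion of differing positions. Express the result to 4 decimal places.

0.2326

Differing sites — 2:T/A; 12:T/A; 16:G/T; 18:A/G; 23:C/A; 24:T/G.
p = 6/30 = 0.200000.
d = −0.75 · ln(1 − (4/3)·0.200000) = −0.75 · ln(0.733333) = −0.75 · (-0.310155) = 0.2326.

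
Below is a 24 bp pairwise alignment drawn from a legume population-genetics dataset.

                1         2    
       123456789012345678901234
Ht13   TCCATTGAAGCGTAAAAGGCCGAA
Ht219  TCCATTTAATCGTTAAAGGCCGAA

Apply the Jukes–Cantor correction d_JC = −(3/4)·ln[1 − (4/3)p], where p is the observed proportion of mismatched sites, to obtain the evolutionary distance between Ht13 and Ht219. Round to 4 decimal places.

Mismatches occur at site 7 (G↔T), site 10 (G↔T), site 14 (A↔T).
p = 3/24 = 0.125000.
d = −0.75 · ln(1 − (4/3)·0.125000) = −0.75 · ln(0.833333) = −0.75 · (-0.182322) = 0.1367.

0.1367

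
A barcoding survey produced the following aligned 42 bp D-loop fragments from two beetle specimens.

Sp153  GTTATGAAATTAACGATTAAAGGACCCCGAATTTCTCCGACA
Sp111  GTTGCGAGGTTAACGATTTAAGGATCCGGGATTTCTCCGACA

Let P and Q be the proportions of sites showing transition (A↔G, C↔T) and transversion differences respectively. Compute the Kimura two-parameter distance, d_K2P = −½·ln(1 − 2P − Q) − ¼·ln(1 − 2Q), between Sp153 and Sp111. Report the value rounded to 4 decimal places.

Mismatches occur at site 4 (A/G, transition), site 5 (T/C, transition), site 8 (A/G, transition), site 9 (A/G, transition), site 19 (A/T, transversion), site 25 (C/T, transition), site 28 (C/G, transversion), site 30 (A/G, transition).
Of the 8 differences, 6 transitions and 2 transversions over 42 sites: P = 6/42 = 0.142857, Q = 2/42 = 0.047619.
d = −0.5·ln(0.666667) − 0.25·ln(0.904762) = −0.5·(-0.405465) − 0.25·(-0.100083) = 0.2278.

0.2278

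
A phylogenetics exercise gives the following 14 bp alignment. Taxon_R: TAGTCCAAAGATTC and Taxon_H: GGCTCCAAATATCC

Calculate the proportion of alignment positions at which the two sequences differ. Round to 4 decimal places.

0.3571

Mismatches occur at site 1 (T↔G), site 2 (A↔G), site 3 (G↔C), site 10 (G↔T), site 13 (T↔C).
There are 5 differences over 14 sites, so p = 5/14 = 0.3571.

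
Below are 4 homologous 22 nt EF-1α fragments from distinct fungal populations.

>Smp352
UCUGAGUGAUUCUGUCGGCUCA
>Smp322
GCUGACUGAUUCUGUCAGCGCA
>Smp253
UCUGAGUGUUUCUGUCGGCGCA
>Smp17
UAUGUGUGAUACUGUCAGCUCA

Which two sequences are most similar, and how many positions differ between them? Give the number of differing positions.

2

Pairwise Hamming distances:
  Smp352 vs Smp322: 4
  Smp352 vs Smp253: 2
  Smp352 vs Smp17: 4
  Smp322 vs Smp253: 4
  Smp322 vs Smp17: 6
  Smp253 vs Smp17: 6
The smallest is 2, between Smp352 and Smp253.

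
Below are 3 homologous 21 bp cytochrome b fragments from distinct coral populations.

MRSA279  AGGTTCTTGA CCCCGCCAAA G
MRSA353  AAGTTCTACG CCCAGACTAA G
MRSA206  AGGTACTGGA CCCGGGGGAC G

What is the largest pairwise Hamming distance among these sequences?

Pairwise Hamming distances:
  MRSA279 vs MRSA353: 7
  MRSA279 vs MRSA206: 7
  MRSA353 vs MRSA206: 10
The largest is 10, between MRSA353 and MRSA206.

10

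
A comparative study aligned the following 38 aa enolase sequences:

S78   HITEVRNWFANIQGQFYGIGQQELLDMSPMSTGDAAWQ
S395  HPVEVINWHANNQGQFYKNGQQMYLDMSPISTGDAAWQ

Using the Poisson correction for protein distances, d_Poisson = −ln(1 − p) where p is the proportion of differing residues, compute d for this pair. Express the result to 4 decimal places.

0.3054

Mismatches occur at site 2 (I/P), site 3 (T/V), site 6 (R/I), site 9 (F/H), site 12 (I/N), site 18 (G/K), site 19 (I/N), site 23 (E/M), site 24 (L/Y), site 30 (M/I).
p = 10/38 = 0.263158.
d = −ln(1 − 0.263158) = −ln(0.736842) = 0.3054.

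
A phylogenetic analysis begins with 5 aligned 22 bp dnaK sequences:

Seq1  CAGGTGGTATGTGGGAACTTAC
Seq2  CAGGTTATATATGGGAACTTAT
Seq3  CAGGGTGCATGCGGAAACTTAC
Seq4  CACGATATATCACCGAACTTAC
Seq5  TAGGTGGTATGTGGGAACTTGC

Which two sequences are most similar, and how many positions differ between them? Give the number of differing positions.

Pairwise Hamming distances:
  Seq1 vs Seq2: 4
  Seq1 vs Seq3: 5
  Seq1 vs Seq4: 8
  Seq1 vs Seq5: 2
  Seq2 vs Seq3: 7
  Seq2 vs Seq4: 7
  Seq2 vs Seq5: 6
  Seq3 vs Seq4: 9
  Seq3 vs Seq5: 7
  Seq4 vs Seq5: 10
The smallest is 2, between Seq1 and Seq5.

2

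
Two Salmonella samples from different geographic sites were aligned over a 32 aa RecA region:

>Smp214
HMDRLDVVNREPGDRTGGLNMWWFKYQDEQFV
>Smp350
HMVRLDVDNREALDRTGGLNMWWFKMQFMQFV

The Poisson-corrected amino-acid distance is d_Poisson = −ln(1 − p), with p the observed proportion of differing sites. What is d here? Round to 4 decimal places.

0.2469

Mismatches occur at site 3 (D→V), site 8 (V→D), site 12 (P→A), site 13 (G→L), site 26 (Y→M), site 28 (D→F), site 29 (E→M).
p = 7/32 = 0.218750.
d = −ln(1 − 0.218750) = −ln(0.781250) = 0.2469.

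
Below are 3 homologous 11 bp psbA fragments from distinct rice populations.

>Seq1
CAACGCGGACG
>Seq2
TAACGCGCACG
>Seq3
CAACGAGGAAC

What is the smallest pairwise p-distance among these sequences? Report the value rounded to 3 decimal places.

Pairwise Hamming distances:
  Seq1 vs Seq2: 2
  Seq1 vs Seq3: 3
  Seq2 vs Seq3: 5
The smallest is 2 mismatches, between Seq1 and Seq2; p = 2/11 = 0.182.

0.182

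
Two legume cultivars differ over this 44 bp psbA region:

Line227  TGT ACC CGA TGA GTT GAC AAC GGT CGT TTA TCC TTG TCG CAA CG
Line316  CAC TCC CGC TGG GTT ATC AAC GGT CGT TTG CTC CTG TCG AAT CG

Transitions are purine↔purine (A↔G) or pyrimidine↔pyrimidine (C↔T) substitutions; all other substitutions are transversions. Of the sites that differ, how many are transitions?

9

The sequences differ at positions 1 (T/C, transition), 2 (G/A, transition), 3 (T/C, transition), 4 (A/T, transversion), 9 (A/C, transversion), 12 (A/G, transition), 16 (G/A, transition), 17 (A/T, transversion), 30 (A/G, transition), 31 (T/C, transition), 32 (C/T, transition), 34 (T/C, transition), 40 (C/A, transversion), 42 (A/T, transversion).
Of the 14 differences, 9 transitions and 5 transversions, so the answer is 9.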